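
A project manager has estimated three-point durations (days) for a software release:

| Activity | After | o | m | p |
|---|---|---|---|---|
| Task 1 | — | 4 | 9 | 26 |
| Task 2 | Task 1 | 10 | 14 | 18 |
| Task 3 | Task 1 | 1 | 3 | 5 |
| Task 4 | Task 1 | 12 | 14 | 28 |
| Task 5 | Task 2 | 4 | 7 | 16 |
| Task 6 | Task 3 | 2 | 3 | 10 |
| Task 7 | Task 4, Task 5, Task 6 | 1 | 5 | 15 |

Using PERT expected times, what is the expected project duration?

39 days

te_Task 1 = (4 + 4·9 + 26)/6 = 66/6 = 11
te_Task 2 = (10 + 4·14 + 18)/6 = 84/6 = 14
te_Task 3 = (1 + 4·3 + 5)/6 = 18/6 = 3
te_Task 4 = (12 + 4·14 + 28)/6 = 96/6 = 16
te_Task 5 = (4 + 4·7 + 16)/6 = 48/6 = 8
te_Task 6 = (2 + 4·3 + 10)/6 = 24/6 = 4
te_Task 7 = (1 + 4·5 + 15)/6 = 36/6 = 6

Forward pass:
ES_Task 1 = 0; EF_Task 1 = 11
ES_Task 2 = 11; EF_Task 2 = 11+14 = 25
ES_Task 3 = 11; EF_Task 3 = 11+3 = 14
ES_Task 4 = 11; EF_Task 4 = 11+16 = 27
ES_Task 5 = 25; EF_Task 5 = 25+8 = 33
ES_Task 6 = 14; EF_Task 6 = 14+4 = 18
ES_Task 7 = max(EF_Task 4=27, EF_Task 5=33, EF_Task 6=18) = 33; EF_Task 7 = 33+6 = 39
Expected project duration μ = 39 days. Critical path: Task 1 → Task 2 → Task 5 → Task 7.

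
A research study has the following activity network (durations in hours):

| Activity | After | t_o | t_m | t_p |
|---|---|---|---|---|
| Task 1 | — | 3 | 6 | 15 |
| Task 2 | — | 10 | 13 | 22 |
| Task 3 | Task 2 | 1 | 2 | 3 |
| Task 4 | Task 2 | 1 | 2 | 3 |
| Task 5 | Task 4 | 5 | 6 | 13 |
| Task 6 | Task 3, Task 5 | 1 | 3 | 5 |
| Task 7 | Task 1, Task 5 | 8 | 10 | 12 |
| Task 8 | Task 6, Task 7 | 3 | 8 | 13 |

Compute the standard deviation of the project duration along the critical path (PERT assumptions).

3.02 hours

te_Task 1 = (3 + 4·6 + 15)/6 = 42/6 = 7; σ²_Task 1 = ((15−3)/6)² = 4.000
te_Task 2 = (10 + 4·13 + 22)/6 = 84/6 = 14; σ²_Task 2 = ((22−10)/6)² = 4.000
te_Task 3 = (1 + 4·2 + 3)/6 = 12/6 = 2; σ²_Task 3 = ((3−1)/6)² = 0.111
te_Task 4 = (1 + 4·2 + 3)/6 = 12/6 = 2; σ²_Task 4 = ((3−1)/6)² = 0.111
te_Task 5 = (5 + 4·6 + 13)/6 = 42/6 = 7; σ²_Task 5 = ((13−5)/6)² = 1.778
te_Task 6 = (1 + 4·3 + 5)/6 = 18/6 = 3; σ²_Task 6 = ((5−1)/6)² = 0.444
te_Task 7 = (8 + 4·10 + 12)/6 = 60/6 = 10; σ²_Task 7 = ((12−8)/6)² = 0.444
te_Task 8 = (3 + 4·8 + 13)/6 = 48/6 = 8; σ²_Task 8 = ((13−3)/6)² = 2.778

Forward pass:
ES_Task 1 = 0; EF_Task 1 = 7
ES_Task 2 = 0; EF_Task 2 = 14
ES_Task 3 = 14; EF_Task 3 = 14+2 = 16
ES_Task 4 = 14; EF_Task 4 = 14+2 = 16
ES_Task 5 = 16; EF_Task 5 = 16+7 = 23
ES_Task 6 = max(EF_Task 3=16, EF_Task 5=23) = 23; EF_Task 6 = 23+3 = 26
ES_Task 7 = max(EF_Task 1=7, EF_Task 5=23) = 23; EF_Task 7 = 23+10 = 33
ES_Task 8 = max(EF_Task 6=26, EF_Task 7=33) = 33; EF_Task 8 = 33+8 = 41
Expected project duration μ = 41 hours. Critical path: Task 2 → Task 4 → Task 5 → Task 7 → Task 8.

Variance along critical path = 4.000 + 0.111 + 1.778 + 0.444 + 2.778 = 9.111
σ = √9.111 = 3.018 hours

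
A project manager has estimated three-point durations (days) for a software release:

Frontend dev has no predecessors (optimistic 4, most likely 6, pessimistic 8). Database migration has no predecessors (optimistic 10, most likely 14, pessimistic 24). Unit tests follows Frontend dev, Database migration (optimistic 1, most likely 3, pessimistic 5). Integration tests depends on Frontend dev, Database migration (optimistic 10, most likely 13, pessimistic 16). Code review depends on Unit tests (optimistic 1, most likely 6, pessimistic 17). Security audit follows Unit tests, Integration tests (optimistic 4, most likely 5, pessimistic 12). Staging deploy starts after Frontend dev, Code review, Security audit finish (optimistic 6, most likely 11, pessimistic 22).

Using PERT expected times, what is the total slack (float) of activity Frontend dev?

9 days

te_Frontend dev = (4 + 4·6 + 8)/6 = 36/6 = 6
te_Database migration = (10 + 4·14 + 24)/6 = 90/6 = 15
te_Unit tests = (1 + 4·3 + 5)/6 = 18/6 = 3
te_Integration tests = (10 + 4·13 + 16)/6 = 78/6 = 13
te_Code review = (1 + 4·6 + 17)/6 = 42/6 = 7
te_Security audit = (4 + 4·5 + 12)/6 = 36/6 = 6
te_Staging deploy = (6 + 4·11 + 22)/6 = 72/6 = 12

Forward pass:
ES_Frontend dev = 0; EF_Frontend dev = 6
ES_Database migration = 0; EF_Database migration = 15
ES_Unit tests = max(EF_Frontend dev=6, EF_Database migration=15) = 15; EF_Unit tests = 15+3 = 18
ES_Integration tests = max(EF_Frontend dev=6, EF_Database migration=15) = 15; EF_Integration tests = 15+13 = 28
ES_Code review = 18; EF_Code review = 18+7 = 25
ES_Security audit = max(EF_Unit tests=18, EF_Integration tests=28) = 28; EF_Security audit = 28+6 = 34
ES_Staging deploy = max(EF_Frontend dev=6, EF_Code review=25, EF_Security audit=34) = 34; EF_Staging deploy = 34+12 = 46
Expected project duration μ = 46 days. Critical path: Database migration → Integration tests → Security audit → Staging deploy.

Backward pass:
LF_Staging deploy = 46; LS_Staging deploy = 46−12 = 34
LF_Security audit = LS_Staging deploy = 34; LS_Security audit = 34−6 = 28
LF_Code review = LS_Staging deploy = 34; LS_Code review = 34−7 = 27
LF_Integration tests = LS_Security audit = 28; LS_Integration tests = 28−13 = 15
LF_Unit tests = min(LS_Code review=27, LS_Security audit=28) = 27; LS_Unit tests = 27−3 = 24
LF_Database migration = min(LS_Unit tests=24, LS_Integration tests=15) = 15; LS_Database migration = 15−15 = 0
LF_Frontend dev = min(LS_Unit tests=24, LS_Integration tests=15, LS_Staging deploy=34) = 15; LS_Frontend dev = 15−6 = 9
Slack_Frontend dev = LS_Frontend dev − ES_Frontend dev = 9 − 0 = 9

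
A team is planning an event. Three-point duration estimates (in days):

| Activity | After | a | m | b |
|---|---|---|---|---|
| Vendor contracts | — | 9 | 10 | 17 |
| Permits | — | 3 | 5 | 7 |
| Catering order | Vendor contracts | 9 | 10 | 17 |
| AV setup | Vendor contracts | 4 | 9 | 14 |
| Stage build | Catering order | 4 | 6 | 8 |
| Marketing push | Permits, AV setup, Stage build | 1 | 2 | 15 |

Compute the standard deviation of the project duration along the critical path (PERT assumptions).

te_Vendor contracts = (9 + 4·10 + 17)/6 = 66/6 = 11; σ²_Vendor contracts = ((17−9)/6)² = 1.778
te_Permits = (3 + 4·5 + 7)/6 = 30/6 = 5; σ²_Permits = ((7−3)/6)² = 0.444
te_Catering order = (9 + 4·10 + 17)/6 = 66/6 = 11; σ²_Catering order = ((17−9)/6)² = 1.778
te_AV setup = (4 + 4·9 + 14)/6 = 54/6 = 9; σ²_AV setup = ((14−4)/6)² = 2.778
te_Stage build = (4 + 4·6 + 8)/6 = 36/6 = 6; σ²_Stage build = ((8−4)/6)² = 0.444
te_Marketing push = (1 + 4·2 + 15)/6 = 24/6 = 4; σ²_Marketing push = ((15−1)/6)² = 5.444

Forward pass:
ES_Vendor contracts = 0; EF_Vendor contracts = 11
ES_Permits = 0; EF_Permits = 5
ES_Catering order = 11; EF_Catering order = 11+11 = 22
ES_AV setup = 11; EF_AV setup = 11+9 = 20
ES_Stage build = 22; EF_Stage build = 22+6 = 28
ES_Marketing push = max(EF_Permits=5, EF_AV setup=20, EF_Stage build=28) = 28; EF_Marketing push = 28+4 = 32
Expected project duration μ = 32 days. Critical path: Vendor contracts → Catering order → Stage build → Marketing push.

Variance along critical path = 1.778 + 1.778 + 0.444 + 5.444 = 9.444
σ = √9.444 = 3.073 days

3.07 days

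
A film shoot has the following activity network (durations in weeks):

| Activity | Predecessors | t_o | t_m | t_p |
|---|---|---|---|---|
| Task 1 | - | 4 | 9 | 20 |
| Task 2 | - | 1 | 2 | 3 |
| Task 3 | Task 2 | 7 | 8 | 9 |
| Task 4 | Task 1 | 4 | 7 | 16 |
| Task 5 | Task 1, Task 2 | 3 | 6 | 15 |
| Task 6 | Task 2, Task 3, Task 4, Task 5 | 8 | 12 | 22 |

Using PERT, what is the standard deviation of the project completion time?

te_Task 1 = (4 + 4·9 + 20)/6 = 60/6 = 10; σ²_Task 1 = ((20−4)/6)² = 7.111
te_Task 2 = (1 + 4·2 + 3)/6 = 12/6 = 2; σ²_Task 2 = ((3−1)/6)² = 0.111
te_Task 3 = (7 + 4·8 + 9)/6 = 48/6 = 8; σ²_Task 3 = ((9−7)/6)² = 0.111
te_Task 4 = (4 + 4·7 + 16)/6 = 48/6 = 8; σ²_Task 4 = ((16−4)/6)² = 4.000
te_Task 5 = (3 + 4·6 + 15)/6 = 42/6 = 7; σ²_Task 5 = ((15−3)/6)² = 4.000
te_Task 6 = (8 + 4·12 + 22)/6 = 78/6 = 13; σ²_Task 6 = ((22−8)/6)² = 5.444

Forward pass:
ES_Task 1 = 0; EF_Task 1 = 10
ES_Task 2 = 0; EF_Task 2 = 2
ES_Task 3 = 2; EF_Task 3 = 2+8 = 10
ES_Task 4 = 10; EF_Task 4 = 10+8 = 18
ES_Task 5 = max(EF_Task 1=10, EF_Task 2=2) = 10; EF_Task 5 = 10+7 = 17
ES_Task 6 = max(EF_Task 2=2, EF_Task 3=10, EF_Task 4=18, EF_Task 5=17) = 18; EF_Task 6 = 18+13 = 31
Expected project duration μ = 31 weeks. Critical path: Task 1 → Task 4 → Task 6.

Variance along critical path = 7.111 + 4.000 + 5.444 = 16.556
σ = √16.556 = 4.069 weeks

4.07 weeks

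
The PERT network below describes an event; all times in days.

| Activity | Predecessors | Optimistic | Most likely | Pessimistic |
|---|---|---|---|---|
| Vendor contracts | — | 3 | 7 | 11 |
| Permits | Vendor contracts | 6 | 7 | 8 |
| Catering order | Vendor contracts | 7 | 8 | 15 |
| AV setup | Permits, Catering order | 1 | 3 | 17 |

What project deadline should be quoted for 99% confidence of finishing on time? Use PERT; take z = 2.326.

te_Vendor contracts = (3 + 4·7 + 11)/6 = 42/6 = 7; σ²_Vendor contracts = ((11−3)/6)² = 1.778
te_Permits = (6 + 4·7 + 8)/6 = 42/6 = 7; σ²_Permits = ((8−6)/6)² = 0.111
te_Catering order = (7 + 4·8 + 15)/6 = 54/6 = 9; σ²_Catering order = ((15−7)/6)² = 1.778
te_AV setup = (1 + 4·3 + 17)/6 = 30/6 = 5; σ²_AV setup = ((17−1)/6)² = 7.111

Forward pass:
ES_Vendor contracts = 0; EF_Vendor contracts = 7
ES_Permits = 7; EF_Permits = 7+7 = 14
ES_Catering order = 7; EF_Catering order = 7+9 = 16
ES_AV setup = max(EF_Permits=14, EF_Catering order=16) = 16; EF_AV setup = 16+5 = 21
Expected project duration μ = 21 days. Critical path: Vendor contracts → Catering order → AV setup.

Variance along critical path = 1.778 + 1.778 + 7.111 = 10.667; σ = 3.266 days.
D = μ + z·σ = 21 + 2.326·3.266 = 28.6 days

28.6 days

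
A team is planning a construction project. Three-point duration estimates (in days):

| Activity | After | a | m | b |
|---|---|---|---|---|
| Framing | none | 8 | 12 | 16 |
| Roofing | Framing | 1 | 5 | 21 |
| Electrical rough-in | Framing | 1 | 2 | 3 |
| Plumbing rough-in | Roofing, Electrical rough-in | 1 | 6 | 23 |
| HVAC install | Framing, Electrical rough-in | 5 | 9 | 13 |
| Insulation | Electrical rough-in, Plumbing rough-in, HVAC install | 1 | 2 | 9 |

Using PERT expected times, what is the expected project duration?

te_Framing = (8 + 4·12 + 16)/6 = 72/6 = 12
te_Roofing = (1 + 4·5 + 21)/6 = 42/6 = 7
te_Electrical rough-in = (1 + 4·2 + 3)/6 = 12/6 = 2
te_Plumbing rough-in = (1 + 4·6 + 23)/6 = 48/6 = 8
te_HVAC install = (5 + 4·9 + 13)/6 = 54/6 = 9
te_Insulation = (1 + 4·2 + 9)/6 = 18/6 = 3

Forward pass:
ES_Framing = 0; EF_Framing = 12
ES_Roofing = 12; EF_Roofing = 12+7 = 19
ES_Electrical rough-in = 12; EF_Electrical rough-in = 12+2 = 14
ES_Plumbing rough-in = max(EF_Roofing=19, EF_Electrical rough-in=14) = 19; EF_Plumbing rough-in = 19+8 = 27
ES_HVAC install = max(EF_Framing=12, EF_Electrical rough-in=14) = 14; EF_HVAC install = 14+9 = 23
ES_Insulation = max(EF_Electrical rough-in=14, EF_Plumbing rough-in=27, EF_HVAC install=23) = 27; EF_Insulation = 27+3 = 30
Expected project duration μ = 30 days. Critical path: Framing → Roofing → Plumbing rough-in → Insulation.

30 days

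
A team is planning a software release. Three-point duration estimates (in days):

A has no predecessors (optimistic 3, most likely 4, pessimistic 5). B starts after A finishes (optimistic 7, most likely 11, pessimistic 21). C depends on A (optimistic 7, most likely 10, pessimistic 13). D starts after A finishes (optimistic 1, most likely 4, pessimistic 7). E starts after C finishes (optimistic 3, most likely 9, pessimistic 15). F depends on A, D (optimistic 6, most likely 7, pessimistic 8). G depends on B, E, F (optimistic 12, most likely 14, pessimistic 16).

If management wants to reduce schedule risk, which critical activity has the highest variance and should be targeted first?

te_A = (3 + 4·4 + 5)/6 = 24/6 = 4; σ²_A = ((5−3)/6)² = 0.111
te_B = (7 + 4·11 + 21)/6 = 72/6 = 12; σ²_B = ((21−7)/6)² = 5.444
te_C = (7 + 4·10 + 13)/6 = 60/6 = 10; σ²_C = ((13−7)/6)² = 1.000
te_D = (1 + 4·4 + 7)/6 = 24/6 = 4; σ²_D = ((7−1)/6)² = 1.000
te_E = (3 + 4·9 + 15)/6 = 54/6 = 9; σ²_E = ((15−3)/6)² = 4.000
te_F = (6 + 4·7 + 8)/6 = 42/6 = 7; σ²_F = ((8−6)/6)² = 0.111
te_G = (12 + 4·14 + 16)/6 = 84/6 = 14; σ²_G = ((16−12)/6)² = 0.444

Forward pass:
ES_A = 0; EF_A = 4
ES_B = 4; EF_B = 4+12 = 16
ES_C = 4; EF_C = 4+10 = 14
ES_D = 4; EF_D = 4+4 = 8
ES_E = 14; EF_E = 14+9 = 23
ES_F = max(EF_A=4, EF_D=8) = 8; EF_F = 8+7 = 15
ES_G = max(EF_B=16, EF_E=23, EF_F=15) = 23; EF_G = 23+14 = 37
Expected project duration μ = 37 days. Critical path: A → C → E → G.

Variances on critical path: σ²_A=0.111, σ²_C=1.000, σ²_E=4.000, σ²_G=0.444.
Largest is σ²_E = 4.000.

E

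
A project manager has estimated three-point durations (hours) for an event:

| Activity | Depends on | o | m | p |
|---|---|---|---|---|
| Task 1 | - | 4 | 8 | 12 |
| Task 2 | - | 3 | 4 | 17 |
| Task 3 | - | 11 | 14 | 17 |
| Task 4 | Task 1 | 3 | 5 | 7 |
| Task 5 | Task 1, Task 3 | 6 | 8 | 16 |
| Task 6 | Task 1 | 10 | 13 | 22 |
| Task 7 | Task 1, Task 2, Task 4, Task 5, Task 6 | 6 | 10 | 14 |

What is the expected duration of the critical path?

te_Task 1 = (4 + 4·8 + 12)/6 = 48/6 = 8
te_Task 2 = (3 + 4·4 + 17)/6 = 36/6 = 6
te_Task 3 = (11 + 4·14 + 17)/6 = 84/6 = 14
te_Task 4 = (3 + 4·5 + 7)/6 = 30/6 = 5
te_Task 5 = (6 + 4·8 + 16)/6 = 54/6 = 9
te_Task 6 = (10 + 4·13 + 22)/6 = 84/6 = 14
te_Task 7 = (6 + 4·10 + 14)/6 = 60/6 = 10

Forward pass:
ES_Task 1 = 0; EF_Task 1 = 8
ES_Task 2 = 0; EF_Task 2 = 6
ES_Task 3 = 0; EF_Task 3 = 14
ES_Task 4 = 8; EF_Task 4 = 8+5 = 13
ES_Task 5 = max(EF_Task 1=8, EF_Task 3=14) = 14; EF_Task 5 = 14+9 = 23
ES_Task 6 = 8; EF_Task 6 = 8+14 = 22
ES_Task 7 = max(EF_Task 1=8, EF_Task 2=6, EF_Task 4=13, EF_Task 5=23, EF_Task 6=22) = 23; EF_Task 7 = 23+10 = 33
Expected project duration μ = 33 hours. Critical path: Task 3 → Task 5 → Task 7.

33 hours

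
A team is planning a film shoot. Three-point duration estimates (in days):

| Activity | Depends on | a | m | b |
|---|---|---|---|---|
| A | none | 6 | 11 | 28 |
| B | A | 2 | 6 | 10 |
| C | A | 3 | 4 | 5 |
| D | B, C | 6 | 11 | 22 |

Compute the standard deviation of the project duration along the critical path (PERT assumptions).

4.73 days

te_A = (6 + 4·11 + 28)/6 = 78/6 = 13; σ²_A = ((28−6)/6)² = 13.444
te_B = (2 + 4·6 + 10)/6 = 36/6 = 6; σ²_B = ((10−2)/6)² = 1.778
te_C = (3 + 4·4 + 5)/6 = 24/6 = 4; σ²_C = ((5−3)/6)² = 0.111
te_D = (6 + 4·11 + 22)/6 = 72/6 = 12; σ²_D = ((22−6)/6)² = 7.111

Forward pass:
ES_A = 0; EF_A = 13
ES_B = 13; EF_B = 13+6 = 19
ES_C = 13; EF_C = 13+4 = 17
ES_D = max(EF_B=19, EF_C=17) = 19; EF_D = 19+12 = 31
Expected project duration μ = 31 days. Critical path: A → B → D.

Variance along critical path = 13.444 + 1.778 + 7.111 = 22.333
σ = √22.333 = 4.726 days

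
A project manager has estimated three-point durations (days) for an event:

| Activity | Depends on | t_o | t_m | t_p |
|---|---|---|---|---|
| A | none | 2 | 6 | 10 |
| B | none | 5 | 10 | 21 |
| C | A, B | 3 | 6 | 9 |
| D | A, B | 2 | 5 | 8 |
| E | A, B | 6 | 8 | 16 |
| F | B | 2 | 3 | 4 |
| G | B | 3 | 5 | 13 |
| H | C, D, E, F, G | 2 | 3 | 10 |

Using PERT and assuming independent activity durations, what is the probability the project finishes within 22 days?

te_A = (2 + 4·6 + 10)/6 = 36/6 = 6; σ²_A = ((10−2)/6)² = 1.778
te_B = (5 + 4·10 + 21)/6 = 66/6 = 11; σ²_B = ((21−5)/6)² = 7.111
te_C = (3 + 4·6 + 9)/6 = 36/6 = 6; σ²_C = ((9−3)/6)² = 1.000
te_D = (2 + 4·5 + 8)/6 = 30/6 = 5; σ²_D = ((8−2)/6)² = 1.000
te_E = (6 + 4·8 + 16)/6 = 54/6 = 9; σ²_E = ((16−6)/6)² = 2.778
te_F = (2 + 4·3 + 4)/6 = 18/6 = 3; σ²_F = ((4−2)/6)² = 0.111
te_G = (3 + 4·5 + 13)/6 = 36/6 = 6; σ²_G = ((13−3)/6)² = 2.778
te_H = (2 + 4·3 + 10)/6 = 24/6 = 4; σ²_H = ((10−2)/6)² = 1.778

Forward pass:
ES_A = 0; EF_A = 6
ES_B = 0; EF_B = 11
ES_C = max(EF_A=6, EF_B=11) = 11; EF_C = 11+6 = 17
ES_D = max(EF_A=6, EF_B=11) = 11; EF_D = 11+5 = 16
ES_E = max(EF_A=6, EF_B=11) = 11; EF_E = 11+9 = 20
ES_F = 11; EF_F = 11+3 = 14
ES_G = 11; EF_G = 11+6 = 17
ES_H = max(EF_C=17, EF_D=16, EF_E=20, EF_F=14, EF_G=17) = 20; EF_H = 20+4 = 24
Expected project duration μ = 24 days. Critical path: B → E → H.

Variance along critical path = 7.111 + 2.778 + 1.778 = 11.667; σ = √11.667 = 3.416 days.
Z = (22 − 24) / 3.416 = -0.586
P(T ≤ 22) = Φ(-0.586) ≈ 0.279

0.279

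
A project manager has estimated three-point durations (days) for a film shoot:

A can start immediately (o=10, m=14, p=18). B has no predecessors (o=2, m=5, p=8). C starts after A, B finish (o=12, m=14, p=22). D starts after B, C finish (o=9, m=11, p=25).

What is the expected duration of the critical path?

42 days

te_A = (10 + 4·14 + 18)/6 = 84/6 = 14
te_B = (2 + 4·5 + 8)/6 = 30/6 = 5
te_C = (12 + 4·14 + 22)/6 = 90/6 = 15
te_D = (9 + 4·11 + 25)/6 = 78/6 = 13

Forward pass:
ES_A = 0; EF_A = 14
ES_B = 0; EF_B = 5
ES_C = max(EF_A=14, EF_B=5) = 14; EF_C = 14+15 = 29
ES_D = max(EF_B=5, EF_C=29) = 29; EF_D = 29+13 = 42
Expected project duration μ = 42 days. Critical path: A → C → D.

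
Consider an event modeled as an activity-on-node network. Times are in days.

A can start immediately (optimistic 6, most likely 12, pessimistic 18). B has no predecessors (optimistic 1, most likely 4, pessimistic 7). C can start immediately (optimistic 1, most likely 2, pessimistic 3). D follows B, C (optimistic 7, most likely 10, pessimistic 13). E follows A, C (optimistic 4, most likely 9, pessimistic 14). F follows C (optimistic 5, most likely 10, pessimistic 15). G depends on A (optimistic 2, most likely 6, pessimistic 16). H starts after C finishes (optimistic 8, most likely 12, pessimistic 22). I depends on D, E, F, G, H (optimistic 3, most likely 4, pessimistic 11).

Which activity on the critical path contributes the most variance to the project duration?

te_A = (6 + 4·12 + 18)/6 = 72/6 = 12; σ²_A = ((18−6)/6)² = 4.000
te_B = (1 + 4·4 + 7)/6 = 24/6 = 4; σ²_B = ((7−1)/6)² = 1.000
te_C = (1 + 4·2 + 3)/6 = 12/6 = 2; σ²_C = ((3−1)/6)² = 0.111
te_D = (7 + 4·10 + 13)/6 = 60/6 = 10; σ²_D = ((13−7)/6)² = 1.000
te_E = (4 + 4·9 + 14)/6 = 54/6 = 9; σ²_E = ((14−4)/6)² = 2.778
te_F = (5 + 4·10 + 15)/6 = 60/6 = 10; σ²_F = ((15−5)/6)² = 2.778
te_G = (2 + 4·6 + 16)/6 = 42/6 = 7; σ²_G = ((16−2)/6)² = 5.444
te_H = (8 + 4·12 + 22)/6 = 78/6 = 13; σ²_H = ((22−8)/6)² = 5.444
te_I = (3 + 4·4 + 11)/6 = 30/6 = 5; σ²_I = ((11−3)/6)² = 1.778

Forward pass:
ES_A = 0; EF_A = 12
ES_B = 0; EF_B = 4
ES_C = 0; EF_C = 2
ES_D = max(EF_B=4, EF_C=2) = 4; EF_D = 4+10 = 14
ES_E = max(EF_A=12, EF_C=2) = 12; EF_E = 12+9 = 21
ES_F = 2; EF_F = 2+10 = 12
ES_G = 12; EF_G = 12+7 = 19
ES_H = 2; EF_H = 2+13 = 15
ES_I = max(EF_D=14, EF_E=21, EF_F=12, EF_G=19, EF_H=15) = 21; EF_I = 21+5 = 26
Expected project duration μ = 26 days. Critical path: A → E → I.

Variances on critical path: σ²_A=4.000, σ²_E=2.778, σ²_I=1.778.
Largest is σ²_A = 4.000.

A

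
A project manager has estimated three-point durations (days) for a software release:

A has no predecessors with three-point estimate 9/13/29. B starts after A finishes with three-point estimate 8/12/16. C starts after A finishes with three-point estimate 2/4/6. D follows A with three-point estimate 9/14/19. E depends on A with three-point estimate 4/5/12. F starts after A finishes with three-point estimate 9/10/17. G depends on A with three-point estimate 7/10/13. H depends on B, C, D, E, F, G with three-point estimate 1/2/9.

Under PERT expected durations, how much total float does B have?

2 days

te_A = (9 + 4·13 + 29)/6 = 90/6 = 15
te_B = (8 + 4·12 + 16)/6 = 72/6 = 12
te_C = (2 + 4·4 + 6)/6 = 24/6 = 4
te_D = (9 + 4·14 + 19)/6 = 84/6 = 14
te_E = (4 + 4·5 + 12)/6 = 36/6 = 6
te_F = (9 + 4·10 + 17)/6 = 66/6 = 11
te_G = (7 + 4·10 + 13)/6 = 60/6 = 10
te_H = (1 + 4·2 + 9)/6 = 18/6 = 3

Forward pass:
ES_A = 0; EF_A = 15
ES_B = 15; EF_B = 15+12 = 27
ES_C = 15; EF_C = 15+4 = 19
ES_D = 15; EF_D = 15+14 = 29
ES_E = 15; EF_E = 15+6 = 21
ES_F = 15; EF_F = 15+11 = 26
ES_G = 15; EF_G = 15+10 = 25
ES_H = max(EF_B=27, EF_C=19, EF_D=29, EF_E=21, EF_F=26, EF_G=25) = 29; EF_H = 29+3 = 32
Expected project duration μ = 32 days. Critical path: A → D → H.

Backward pass:
LF_H = 32; LS_H = 32−3 = 29
LF_G = LS_H = 29; LS_G = 29−10 = 19
LF_F = LS_H = 29; LS_F = 29−11 = 18
LF_E = LS_H = 29; LS_E = 29−6 = 23
LF_D = LS_H = 29; LS_D = 29−14 = 15
LF_C = LS_H = 29; LS_C = 29−4 = 25
LF_B = LS_H = 29; LS_B = 29−12 = 17
LF_A = min(LS_B=17, LS_C=25, LS_D=15, LS_E=23, LS_F=18, LS_G=19) = 15; LS_A = 15−15 = 0
Slack_B = LS_B − ES_B = 17 − 15 = 2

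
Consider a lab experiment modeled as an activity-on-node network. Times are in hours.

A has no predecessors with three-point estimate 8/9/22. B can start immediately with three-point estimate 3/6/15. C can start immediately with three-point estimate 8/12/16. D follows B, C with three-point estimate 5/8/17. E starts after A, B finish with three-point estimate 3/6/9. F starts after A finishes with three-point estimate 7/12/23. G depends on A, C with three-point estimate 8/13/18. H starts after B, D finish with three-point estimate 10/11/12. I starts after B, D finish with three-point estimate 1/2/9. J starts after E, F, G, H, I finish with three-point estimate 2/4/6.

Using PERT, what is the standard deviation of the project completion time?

te_A = (8 + 4·9 + 22)/6 = 66/6 = 11; σ²_A = ((22−8)/6)² = 5.444
te_B = (3 + 4·6 + 15)/6 = 42/6 = 7; σ²_B = ((15−3)/6)² = 4.000
te_C = (8 + 4·12 + 16)/6 = 72/6 = 12; σ²_C = ((16−8)/6)² = 1.778
te_D = (5 + 4·8 + 17)/6 = 54/6 = 9; σ²_D = ((17−5)/6)² = 4.000
te_E = (3 + 4·6 + 9)/6 = 36/6 = 6; σ²_E = ((9−3)/6)² = 1.000
te_F = (7 + 4·12 + 23)/6 = 78/6 = 13; σ²_F = ((23−7)/6)² = 7.111
te_G = (8 + 4·13 + 18)/6 = 78/6 = 13; σ²_G = ((18−8)/6)² = 2.778
te_H = (10 + 4·11 + 12)/6 = 66/6 = 11; σ²_H = ((12−10)/6)² = 0.111
te_I = (1 + 4·2 + 9)/6 = 18/6 = 3; σ²_I = ((9−1)/6)² = 1.778
te_J = (2 + 4·4 + 6)/6 = 24/6 = 4; σ²_J = ((6−2)/6)² = 0.444

Forward pass:
ES_A = 0; EF_A = 11
ES_B = 0; EF_B = 7
ES_C = 0; EF_C = 12
ES_D = max(EF_B=7, EF_C=12) = 12; EF_D = 12+9 = 21
ES_E = max(EF_A=11, EF_B=7) = 11; EF_E = 11+6 = 17
ES_F = 11; EF_F = 11+13 = 24
ES_G = max(EF_A=11, EF_C=12) = 12; EF_G = 12+13 = 25
ES_H = max(EF_B=7, EF_D=21) = 21; EF_H = 21+11 = 32
ES_I = max(EF_B=7, EF_D=21) = 21; EF_I = 21+3 = 24
ES_J = max(EF_E=17, EF_F=24, EF_G=25, EF_H=32, EF_I=24) = 32; EF_J = 32+4 = 36
Expected project duration μ = 36 hours. Critical path: C → D → H → J.

Variance along critical path = 1.778 + 4.000 + 0.111 + 0.444 = 6.333
σ = √6.333 = 2.517 hours

2.52 hours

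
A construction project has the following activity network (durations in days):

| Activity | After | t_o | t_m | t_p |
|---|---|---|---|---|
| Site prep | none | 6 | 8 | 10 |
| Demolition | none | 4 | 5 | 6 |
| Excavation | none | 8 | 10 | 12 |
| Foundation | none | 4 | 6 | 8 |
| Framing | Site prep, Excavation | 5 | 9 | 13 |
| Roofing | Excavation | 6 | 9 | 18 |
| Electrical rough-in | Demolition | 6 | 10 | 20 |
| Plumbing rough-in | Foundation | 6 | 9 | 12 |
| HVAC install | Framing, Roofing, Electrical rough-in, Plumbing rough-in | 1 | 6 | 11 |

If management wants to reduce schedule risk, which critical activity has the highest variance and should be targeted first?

te_Site prep = (6 + 4·8 + 10)/6 = 48/6 = 8; σ²_Site prep = ((10−6)/6)² = 0.444
te_Demolition = (4 + 4·5 + 6)/6 = 30/6 = 5; σ²_Demolition = ((6−4)/6)² = 0.111
te_Excavation = (8 + 4·10 + 12)/6 = 60/6 = 10; σ²_Excavation = ((12−8)/6)² = 0.444
te_Foundation = (4 + 4·6 + 8)/6 = 36/6 = 6; σ²_Foundation = ((8−4)/6)² = 0.444
te_Framing = (5 + 4·9 + 13)/6 = 54/6 = 9; σ²_Framing = ((13−5)/6)² = 1.778
te_Roofing = (6 + 4·9 + 18)/6 = 60/6 = 10; σ²_Roofing = ((18−6)/6)² = 4.000
te_Electrical rough-in = (6 + 4·10 + 20)/6 = 66/6 = 11; σ²_Electrical rough-in = ((20−6)/6)² = 5.444
te_Plumbing rough-in = (6 + 4·9 + 12)/6 = 54/6 = 9; σ²_Plumbing rough-in = ((12−6)/6)² = 1.000
te_HVAC install = (1 + 4·6 + 11)/6 = 36/6 = 6; σ²_HVAC install = ((11−1)/6)² = 2.778

Forward pass:
ES_Site prep = 0; EF_Site prep = 8
ES_Demolition = 0; EF_Demolition = 5
ES_Excavation = 0; EF_Excavation = 10
ES_Foundation = 0; EF_Foundation = 6
ES_Framing = max(EF_Site prep=8, EF_Excavation=10) = 10; EF_Framing = 10+9 = 19
ES_Roofing = 10; EF_Roofing = 10+10 = 20
ES_Electrical rough-in = 5; EF_Electrical rough-in = 5+11 = 16
ES_Plumbing rough-in = 6; EF_Plumbing rough-in = 6+9 = 15
ES_HVAC install = max(EF_Framing=19, EF_Roofing=20, EF_Electrical rough-in=16, EF_Plumbing rough-in=15) = 20; EF_HVAC install = 20+6 = 26
Expected project duration μ = 26 days. Critical path: Excavation → Roofing → HVAC install.

Variances on critical path: σ²_Excavation=0.444, σ²_Roofing=4.000, σ²_HVAC install=2.778.
Largest is σ²_Roofing = 4.000.

Roofing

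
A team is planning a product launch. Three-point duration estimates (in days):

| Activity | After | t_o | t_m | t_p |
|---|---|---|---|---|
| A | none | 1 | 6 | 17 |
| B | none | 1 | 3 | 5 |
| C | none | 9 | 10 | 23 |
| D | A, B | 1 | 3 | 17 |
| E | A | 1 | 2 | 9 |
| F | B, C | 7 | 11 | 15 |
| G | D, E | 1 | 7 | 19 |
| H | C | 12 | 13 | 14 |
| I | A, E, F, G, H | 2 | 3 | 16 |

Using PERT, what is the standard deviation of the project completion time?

te_A = (1 + 4·6 + 17)/6 = 42/6 = 7; σ²_A = ((17−1)/6)² = 7.111
te_B = (1 + 4·3 + 5)/6 = 18/6 = 3; σ²_B = ((5−1)/6)² = 0.444
te_C = (9 + 4·10 + 23)/6 = 72/6 = 12; σ²_C = ((23−9)/6)² = 5.444
te_D = (1 + 4·3 + 17)/6 = 30/6 = 5; σ²_D = ((17−1)/6)² = 7.111
te_E = (1 + 4·2 + 9)/6 = 18/6 = 3; σ²_E = ((9−1)/6)² = 1.778
te_F = (7 + 4·11 + 15)/6 = 66/6 = 11; σ²_F = ((15−7)/6)² = 1.778
te_G = (1 + 4·7 + 19)/6 = 48/6 = 8; σ²_G = ((19−1)/6)² = 9.000
te_H = (12 + 4·13 + 14)/6 = 78/6 = 13; σ²_H = ((14−12)/6)² = 0.111
te_I = (2 + 4·3 + 16)/6 = 30/6 = 5; σ²_I = ((16−2)/6)² = 5.444

Forward pass:
ES_A = 0; EF_A = 7
ES_B = 0; EF_B = 3
ES_C = 0; EF_C = 12
ES_D = max(EF_A=7, EF_B=3) = 7; EF_D = 7+5 = 12
ES_E = 7; EF_E = 7+3 = 10
ES_F = max(EF_B=3, EF_C=12) = 12; EF_F = 12+11 = 23
ES_G = max(EF_D=12, EF_E=10) = 12; EF_G = 12+8 = 20
ES_H = 12; EF_H = 12+13 = 25
ES_I = max(EF_A=7, EF_E=10, EF_F=23, EF_G=20, EF_H=25) = 25; EF_I = 25+5 = 30
Expected project duration μ = 30 days. Critical path: C → H → I.

Variance along critical path = 5.444 + 0.111 + 5.444 = 11.000
σ = √11.000 = 3.317 days

3.32 days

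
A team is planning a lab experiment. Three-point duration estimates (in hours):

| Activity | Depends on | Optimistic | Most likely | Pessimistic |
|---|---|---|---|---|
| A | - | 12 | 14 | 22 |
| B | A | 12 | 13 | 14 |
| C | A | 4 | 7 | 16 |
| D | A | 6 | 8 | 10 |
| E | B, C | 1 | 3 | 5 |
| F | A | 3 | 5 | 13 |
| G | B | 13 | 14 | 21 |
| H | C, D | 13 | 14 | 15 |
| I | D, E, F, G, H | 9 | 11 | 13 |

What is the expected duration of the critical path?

te_A = (12 + 4·14 + 22)/6 = 90/6 = 15
te_B = (12 + 4·13 + 14)/6 = 78/6 = 13
te_C = (4 + 4·7 + 16)/6 = 48/6 = 8
te_D = (6 + 4·8 + 10)/6 = 48/6 = 8
te_E = (1 + 4·3 + 5)/6 = 18/6 = 3
te_F = (3 + 4·5 + 13)/6 = 36/6 = 6
te_G = (13 + 4·14 + 21)/6 = 90/6 = 15
te_H = (13 + 4·14 + 15)/6 = 84/6 = 14
te_I = (9 + 4·11 + 13)/6 = 66/6 = 11

Forward pass:
ES_A = 0; EF_A = 15
ES_B = 15; EF_B = 15+13 = 28
ES_C = 15; EF_C = 15+8 = 23
ES_D = 15; EF_D = 15+8 = 23
ES_E = max(EF_B=28, EF_C=23) = 28; EF_E = 28+3 = 31
ES_F = 15; EF_F = 15+6 = 21
ES_G = 28; EF_G = 28+15 = 43
ES_H = max(EF_C=23, EF_D=23) = 23; EF_H = 23+14 = 37
ES_I = max(EF_D=23, EF_E=31, EF_F=21, EF_G=43, EF_H=37) = 43; EF_I = 43+11 = 54
Expected project duration μ = 54 hours. Critical path: A → B → G → I.

54 hours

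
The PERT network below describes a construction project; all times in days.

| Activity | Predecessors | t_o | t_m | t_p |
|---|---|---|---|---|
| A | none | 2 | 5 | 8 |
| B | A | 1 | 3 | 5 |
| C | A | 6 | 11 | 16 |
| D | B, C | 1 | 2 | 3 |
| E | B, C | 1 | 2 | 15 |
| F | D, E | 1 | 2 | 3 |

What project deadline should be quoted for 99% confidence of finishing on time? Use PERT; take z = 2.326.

te_A = (2 + 4·5 + 8)/6 = 30/6 = 5; σ²_A = ((8−2)/6)² = 1.000
te_B = (1 + 4·3 + 5)/6 = 18/6 = 3; σ²_B = ((5−1)/6)² = 0.444
te_C = (6 + 4·11 + 16)/6 = 66/6 = 11; σ²_C = ((16−6)/6)² = 2.778
te_D = (1 + 4·2 + 3)/6 = 12/6 = 2; σ²_D = ((3−1)/6)² = 0.111
te_E = (1 + 4·2 + 15)/6 = 24/6 = 4; σ²_E = ((15−1)/6)² = 5.444
te_F = (1 + 4·2 + 3)/6 = 12/6 = 2; σ²_F = ((3−1)/6)² = 0.111

Forward pass:
ES_A = 0; EF_A = 5
ES_B = 5; EF_B = 5+3 = 8
ES_C = 5; EF_C = 5+11 = 16
ES_D = max(EF_B=8, EF_C=16) = 16; EF_D = 16+2 = 18
ES_E = max(EF_B=8, EF_C=16) = 16; EF_E = 16+4 = 20
ES_F = max(EF_D=18, EF_E=20) = 20; EF_F = 20+2 = 22
Expected project duration μ = 22 days. Critical path: A → C → E → F.

Variance along critical path = 1.000 + 2.778 + 5.444 + 0.111 = 9.333; σ = 3.055 days.
D = μ + z·σ = 22 + 2.326·3.055 = 29.1 days

29.1 days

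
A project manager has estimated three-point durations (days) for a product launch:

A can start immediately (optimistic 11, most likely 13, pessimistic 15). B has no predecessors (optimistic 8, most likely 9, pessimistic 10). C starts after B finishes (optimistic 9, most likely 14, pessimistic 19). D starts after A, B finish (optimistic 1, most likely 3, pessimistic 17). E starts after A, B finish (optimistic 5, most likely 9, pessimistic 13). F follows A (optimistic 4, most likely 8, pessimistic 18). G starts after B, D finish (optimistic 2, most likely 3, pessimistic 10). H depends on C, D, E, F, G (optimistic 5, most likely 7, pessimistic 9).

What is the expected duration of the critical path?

30 days

te_A = (11 + 4·13 + 15)/6 = 78/6 = 13
te_B = (8 + 4·9 + 10)/6 = 54/6 = 9
te_C = (9 + 4·14 + 19)/6 = 84/6 = 14
te_D = (1 + 4·3 + 17)/6 = 30/6 = 5
te_E = (5 + 4·9 + 13)/6 = 54/6 = 9
te_F = (4 + 4·8 + 18)/6 = 54/6 = 9
te_G = (2 + 4·3 + 10)/6 = 24/6 = 4
te_H = (5 + 4·7 + 9)/6 = 42/6 = 7

Forward pass:
ES_A = 0; EF_A = 13
ES_B = 0; EF_B = 9
ES_C = 9; EF_C = 9+14 = 23
ES_D = max(EF_A=13, EF_B=9) = 13; EF_D = 13+5 = 18
ES_E = max(EF_A=13, EF_B=9) = 13; EF_E = 13+9 = 22
ES_F = 13; EF_F = 13+9 = 22
ES_G = max(EF_B=9, EF_D=18) = 18; EF_G = 18+4 = 22
ES_H = max(EF_C=23, EF_D=18, EF_E=22, EF_F=22, EF_G=22) = 23; EF_H = 23+7 = 30
Expected project duration μ = 30 days. Critical path: B → C → H.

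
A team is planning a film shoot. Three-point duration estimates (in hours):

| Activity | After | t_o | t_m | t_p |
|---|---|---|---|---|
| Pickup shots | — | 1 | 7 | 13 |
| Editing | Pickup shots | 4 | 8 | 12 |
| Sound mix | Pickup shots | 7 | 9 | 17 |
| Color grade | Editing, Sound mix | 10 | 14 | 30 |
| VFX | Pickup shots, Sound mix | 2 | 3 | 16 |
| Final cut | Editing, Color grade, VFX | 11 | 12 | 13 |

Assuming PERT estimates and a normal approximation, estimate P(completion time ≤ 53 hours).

te_Pickup shots = (1 + 4·7 + 13)/6 = 42/6 = 7; σ²_Pickup shots = ((13−1)/6)² = 4.000
te_Editing = (4 + 4·8 + 12)/6 = 48/6 = 8; σ²_Editing = ((12−4)/6)² = 1.778
te_Sound mix = (7 + 4·9 + 17)/6 = 60/6 = 10; σ²_Sound mix = ((17−7)/6)² = 2.778
te_Color grade = (10 + 4·14 + 30)/6 = 96/6 = 16; σ²_Color grade = ((30−10)/6)² = 11.111
te_VFX = (2 + 4·3 + 16)/6 = 30/6 = 5; σ²_VFX = ((16−2)/6)² = 5.444
te_Final cut = (11 + 4·12 + 13)/6 = 72/6 = 12; σ²_Final cut = ((13−11)/6)² = 0.111

Forward pass:
ES_Pickup shots = 0; EF_Pickup shots = 7
ES_Editing = 7; EF_Editing = 7+8 = 15
ES_Sound mix = 7; EF_Sound mix = 7+10 = 17
ES_Color grade = max(EF_Editing=15, EF_Sound mix=17) = 17; EF_Color grade = 17+16 = 33
ES_VFX = max(EF_Pickup shots=7, EF_Sound mix=17) = 17; EF_VFX = 17+5 = 22
ES_Final cut = max(EF_Editing=15, EF_Color grade=33, EF_VFX=22) = 33; EF_Final cut = 33+12 = 45
Expected project duration μ = 45 hours. Critical path: Pickup shots → Sound mix → Color grade → Final cut.

Variance along critical path = 4.000 + 2.778 + 11.111 + 0.111 = 18.000; σ = √18.000 = 4.243 hours.
Z = (53 − 45) / 4.243 = 1.886
P(T ≤ 53) = Φ(1.886) ≈ 0.970

0.970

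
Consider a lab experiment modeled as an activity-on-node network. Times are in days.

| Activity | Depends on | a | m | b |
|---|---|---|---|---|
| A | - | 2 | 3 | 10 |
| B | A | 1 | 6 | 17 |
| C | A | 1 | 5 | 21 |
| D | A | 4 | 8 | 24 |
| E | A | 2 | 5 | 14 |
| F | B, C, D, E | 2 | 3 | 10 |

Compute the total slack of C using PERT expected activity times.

3 days

te_A = (2 + 4·3 + 10)/6 = 24/6 = 4
te_B = (1 + 4·6 + 17)/6 = 42/6 = 7
te_C = (1 + 4·5 + 21)/6 = 42/6 = 7
te_D = (4 + 4·8 + 24)/6 = 60/6 = 10
te_E = (2 + 4·5 + 14)/6 = 36/6 = 6
te_F = (2 + 4·3 + 10)/6 = 24/6 = 4

Forward pass:
ES_A = 0; EF_A = 4
ES_B = 4; EF_B = 4+7 = 11
ES_C = 4; EF_C = 4+7 = 11
ES_D = 4; EF_D = 4+10 = 14
ES_E = 4; EF_E = 4+6 = 10
ES_F = max(EF_B=11, EF_C=11, EF_D=14, EF_E=10) = 14; EF_F = 14+4 = 18
Expected project duration μ = 18 days. Critical path: A → D → F.

Backward pass:
LF_F = 18; LS_F = 18−4 = 14
LF_E = LS_F = 14; LS_E = 14−6 = 8
LF_D = LS_F = 14; LS_D = 14−10 = 4
LF_C = LS_F = 14; LS_C = 14−7 = 7
LF_B = LS_F = 14; LS_B = 14−7 = 7
LF_A = min(LS_B=7, LS_C=7, LS_D=4, LS_E=8) = 4; LS_A = 4−4 = 0
Slack_C = LS_C − ES_C = 7 − 4 = 3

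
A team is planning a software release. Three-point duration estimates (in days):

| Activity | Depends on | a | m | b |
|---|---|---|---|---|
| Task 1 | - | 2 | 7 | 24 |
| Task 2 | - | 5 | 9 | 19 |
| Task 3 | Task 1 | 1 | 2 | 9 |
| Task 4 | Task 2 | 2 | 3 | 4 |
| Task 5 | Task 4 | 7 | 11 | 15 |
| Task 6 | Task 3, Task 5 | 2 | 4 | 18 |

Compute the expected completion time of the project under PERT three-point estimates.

30 days

te_Task 1 = (2 + 4·7 + 24)/6 = 54/6 = 9
te_Task 2 = (5 + 4·9 + 19)/6 = 60/6 = 10
te_Task 3 = (1 + 4·2 + 9)/6 = 18/6 = 3
te_Task 4 = (2 + 4·3 + 4)/6 = 18/6 = 3
te_Task 5 = (7 + 4·11 + 15)/6 = 66/6 = 11
te_Task 6 = (2 + 4·4 + 18)/6 = 36/6 = 6

Forward pass:
ES_Task 1 = 0; EF_Task 1 = 9
ES_Task 2 = 0; EF_Task 2 = 10
ES_Task 3 = 9; EF_Task 3 = 9+3 = 12
ES_Task 4 = 10; EF_Task 4 = 10+3 = 13
ES_Task 5 = 13; EF_Task 5 = 13+11 = 24
ES_Task 6 = max(EF_Task 3=12, EF_Task 5=24) = 24; EF_Task 6 = 24+6 = 30
Expected project duration μ = 30 days. Critical path: Task 2 → Task 4 → Task 5 → Task 6.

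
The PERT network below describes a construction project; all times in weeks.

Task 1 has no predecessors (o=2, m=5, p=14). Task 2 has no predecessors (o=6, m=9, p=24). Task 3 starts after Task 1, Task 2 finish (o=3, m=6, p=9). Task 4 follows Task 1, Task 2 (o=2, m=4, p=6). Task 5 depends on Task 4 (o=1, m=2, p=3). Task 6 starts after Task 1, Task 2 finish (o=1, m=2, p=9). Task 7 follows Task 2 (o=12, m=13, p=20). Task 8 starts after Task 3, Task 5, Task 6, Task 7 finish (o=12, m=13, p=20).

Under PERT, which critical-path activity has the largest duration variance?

te_Task 1 = (2 + 4·5 + 14)/6 = 36/6 = 6; σ²_Task 1 = ((14−2)/6)² = 4.000
te_Task 2 = (6 + 4·9 + 24)/6 = 66/6 = 11; σ²_Task 2 = ((24−6)/6)² = 9.000
te_Task 3 = (3 + 4·6 + 9)/6 = 36/6 = 6; σ²_Task 3 = ((9−3)/6)² = 1.000
te_Task 4 = (2 + 4·4 + 6)/6 = 24/6 = 4; σ²_Task 4 = ((6−2)/6)² = 0.444
te_Task 5 = (1 + 4·2 + 3)/6 = 12/6 = 2; σ²_Task 5 = ((3−1)/6)² = 0.111
te_Task 6 = (1 + 4·2 + 9)/6 = 18/6 = 3; σ²_Task 6 = ((9−1)/6)² = 1.778
te_Task 7 = (12 + 4·13 + 20)/6 = 84/6 = 14; σ²_Task 7 = ((20−12)/6)² = 1.778
te_Task 8 = (12 + 4·13 + 20)/6 = 84/6 = 14; σ²_Task 8 = ((20−12)/6)² = 1.778

Forward pass:
ES_Task 1 = 0; EF_Task 1 = 6
ES_Task 2 = 0; EF_Task 2 = 11
ES_Task 3 = max(EF_Task 1=6, EF_Task 2=11) = 11; EF_Task 3 = 11+6 = 17
ES_Task 4 = max(EF_Task 1=6, EF_Task 2=11) = 11; EF_Task 4 = 11+4 = 15
ES_Task 5 = 15; EF_Task 5 = 15+2 = 17
ES_Task 6 = max(EF_Task 1=6, EF_Task 2=11) = 11; EF_Task 6 = 11+3 = 14
ES_Task 7 = 11; EF_Task 7 = 11+14 = 25
ES_Task 8 = max(EF_Task 3=17, EF_Task 5=17, EF_Task 6=14, EF_Task 7=25) = 25; EF_Task 8 = 25+14 = 39
Expected project duration μ = 39 weeks. Critical path: Task 2 → Task 7 → Task 8.

Variances on critical path: σ²_Task 2=9.000, σ²_Task 7=1.778, σ²_Task 8=1.778.
Largest is σ²_Task 2 = 9.000.

Task 2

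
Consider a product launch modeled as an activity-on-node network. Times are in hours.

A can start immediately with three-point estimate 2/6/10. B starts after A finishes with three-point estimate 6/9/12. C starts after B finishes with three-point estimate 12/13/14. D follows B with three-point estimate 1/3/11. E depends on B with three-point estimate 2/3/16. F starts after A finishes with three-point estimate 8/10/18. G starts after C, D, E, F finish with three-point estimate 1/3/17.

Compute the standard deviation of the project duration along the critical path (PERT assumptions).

te_A = (2 + 4·6 + 10)/6 = 36/6 = 6; σ²_A = ((10−2)/6)² = 1.778
te_B = (6 + 4·9 + 12)/6 = 54/6 = 9; σ²_B = ((12−6)/6)² = 1.000
te_C = (12 + 4·13 + 14)/6 = 78/6 = 13; σ²_C = ((14−12)/6)² = 0.111
te_D = (1 + 4·3 + 11)/6 = 24/6 = 4; σ²_D = ((11−1)/6)² = 2.778
te_E = (2 + 4·3 + 16)/6 = 30/6 = 5; σ²_E = ((16−2)/6)² = 5.444
te_F = (8 + 4·10 + 18)/6 = 66/6 = 11; σ²_F = ((18−8)/6)² = 2.778
te_G = (1 + 4·3 + 17)/6 = 30/6 = 5; σ²_G = ((17−1)/6)² = 7.111

Forward pass:
ES_A = 0; EF_A = 6
ES_B = 6; EF_B = 6+9 = 15
ES_C = 15; EF_C = 15+13 = 28
ES_D = 15; EF_D = 15+4 = 19
ES_E = 15; EF_E = 15+5 = 20
ES_F = 6; EF_F = 6+11 = 17
ES_G = max(EF_C=28, EF_D=19, EF_E=20, EF_F=17) = 28; EF_G = 28+5 = 33
Expected project duration μ = 33 hours. Critical path: A → B → C → G.

Variance along critical path = 1.778 + 1.000 + 0.111 + 7.111 = 10.000
σ = √10.000 = 3.162 hours

3.16 hours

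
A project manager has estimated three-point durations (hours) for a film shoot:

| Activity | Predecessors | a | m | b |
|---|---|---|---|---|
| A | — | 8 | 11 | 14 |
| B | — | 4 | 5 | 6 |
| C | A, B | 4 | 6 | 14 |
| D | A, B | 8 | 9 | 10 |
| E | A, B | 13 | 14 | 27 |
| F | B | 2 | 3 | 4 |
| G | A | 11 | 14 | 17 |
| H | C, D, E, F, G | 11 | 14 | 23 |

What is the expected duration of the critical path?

te_A = (8 + 4·11 + 14)/6 = 66/6 = 11
te_B = (4 + 4·5 + 6)/6 = 30/6 = 5
te_C = (4 + 4·6 + 14)/6 = 42/6 = 7
te_D = (8 + 4·9 + 10)/6 = 54/6 = 9
te_E = (13 + 4·14 + 27)/6 = 96/6 = 16
te_F = (2 + 4·3 + 4)/6 = 18/6 = 3
te_G = (11 + 4·14 + 17)/6 = 84/6 = 14
te_H = (11 + 4·14 + 23)/6 = 90/6 = 15

Forward pass:
ES_A = 0; EF_A = 11
ES_B = 0; EF_B = 5
ES_C = max(EF_A=11, EF_B=5) = 11; EF_C = 11+7 = 18
ES_D = max(EF_A=11, EF_B=5) = 11; EF_D = 11+9 = 20
ES_E = max(EF_A=11, EF_B=5) = 11; EF_E = 11+16 = 27
ES_F = 5; EF_F = 5+3 = 8
ES_G = 11; EF_G = 11+14 = 25
ES_H = max(EF_C=18, EF_D=20, EF_E=27, EF_F=8, EF_G=25) = 27; EF_H = 27+15 = 42
Expected project duration μ = 42 hours. Critical path: A → E → H.

42 hours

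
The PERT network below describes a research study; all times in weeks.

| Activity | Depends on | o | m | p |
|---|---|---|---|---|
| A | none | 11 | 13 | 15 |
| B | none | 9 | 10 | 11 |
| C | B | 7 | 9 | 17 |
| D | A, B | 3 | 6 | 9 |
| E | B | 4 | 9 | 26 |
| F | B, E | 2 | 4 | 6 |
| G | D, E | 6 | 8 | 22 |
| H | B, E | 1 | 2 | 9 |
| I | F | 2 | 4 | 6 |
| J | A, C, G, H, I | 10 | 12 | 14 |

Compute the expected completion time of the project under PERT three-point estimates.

43 weeks

te_A = (11 + 4·13 + 15)/6 = 78/6 = 13
te_B = (9 + 4·10 + 11)/6 = 60/6 = 10
te_C = (7 + 4·9 + 17)/6 = 60/6 = 10
te_D = (3 + 4·6 + 9)/6 = 36/6 = 6
te_E = (4 + 4·9 + 26)/6 = 66/6 = 11
te_F = (2 + 4·4 + 6)/6 = 24/6 = 4
te_G = (6 + 4·8 + 22)/6 = 60/6 = 10
te_H = (1 + 4·2 + 9)/6 = 18/6 = 3
te_I = (2 + 4·4 + 6)/6 = 24/6 = 4
te_J = (10 + 4·12 + 14)/6 = 72/6 = 12

Forward pass:
ES_A = 0; EF_A = 13
ES_B = 0; EF_B = 10
ES_C = 10; EF_C = 10+10 = 20
ES_D = max(EF_A=13, EF_B=10) = 13; EF_D = 13+6 = 19
ES_E = 10; EF_E = 10+11 = 21
ES_F = max(EF_B=10, EF_E=21) = 21; EF_F = 21+4 = 25
ES_G = max(EF_D=19, EF_E=21) = 21; EF_G = 21+10 = 31
ES_H = max(EF_B=10, EF_E=21) = 21; EF_H = 21+3 = 24
ES_I = 25; EF_I = 25+4 = 29
ES_J = max(EF_A=13, EF_C=20, EF_G=31, EF_H=24, EF_I=29) = 31; EF_J = 31+12 = 43
Expected project duration μ = 43 weeks. Critical path: B → E → G → J.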